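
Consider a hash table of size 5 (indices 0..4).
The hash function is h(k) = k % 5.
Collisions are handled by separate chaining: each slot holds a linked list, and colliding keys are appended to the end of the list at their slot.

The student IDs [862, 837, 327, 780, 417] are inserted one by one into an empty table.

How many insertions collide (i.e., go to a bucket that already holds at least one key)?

3

Insert 862: h=2, bucket 2 empty → new chain.
Insert 837: h=2, bucket 2 nonempty → append to chain.
Insert 327: h=2, bucket 2 nonempty → append to chain.
Insert 780: h=0, bucket 0 empty → new chain.
Insert 417: h=2, bucket 2 nonempty → append to chain.
Final buckets:
0: 780
1: .
2: 862 -> 837 -> 327 -> 417
3: .
4: .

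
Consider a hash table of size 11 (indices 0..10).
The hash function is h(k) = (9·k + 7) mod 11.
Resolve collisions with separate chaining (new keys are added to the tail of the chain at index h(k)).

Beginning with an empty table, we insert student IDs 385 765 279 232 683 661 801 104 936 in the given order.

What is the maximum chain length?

Insert 385: h=7, bucket 7 empty → new chain.
Insert 765: h=6, bucket 6 empty → new chain.
Insert 279: h=10, bucket 10 empty → new chain.
Insert 232: h=5, bucket 5 empty → new chain.
Insert 683: h=5, bucket 5 nonempty → append to chain.
Insert 661: h=5, bucket 5 nonempty → append to chain.
Insert 801: h=0, bucket 0 empty → new chain.
Insert 104: h=8, bucket 8 empty → new chain.
Insert 936: h=5, bucket 5 nonempty → append to chain.
Final buckets:
0: 801
1: ∅
2: ∅
3: ∅
4: ∅
5: 232 -> 683 -> 661 -> 936
6: 765
7: 385
8: 104
9: ∅
10: 279

4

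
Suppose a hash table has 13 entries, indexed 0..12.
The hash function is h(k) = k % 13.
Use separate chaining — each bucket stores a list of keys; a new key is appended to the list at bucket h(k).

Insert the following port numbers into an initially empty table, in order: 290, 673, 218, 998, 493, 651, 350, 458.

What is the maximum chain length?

290 → bucket 4
673 → bucket 10
218 → bucket 10 (collision)
998 → bucket 10 (collision)
493 → bucket 12
651 → bucket 1
350 → bucket 12 (collision)
458 → bucket 3
Final buckets:
0: -
1: 651
2: -
3: 458
4: 290
5: -
6: -
7: -
8: -
9: -
10: 673 -> 218 -> 998
11: -
12: 493 -> 350

3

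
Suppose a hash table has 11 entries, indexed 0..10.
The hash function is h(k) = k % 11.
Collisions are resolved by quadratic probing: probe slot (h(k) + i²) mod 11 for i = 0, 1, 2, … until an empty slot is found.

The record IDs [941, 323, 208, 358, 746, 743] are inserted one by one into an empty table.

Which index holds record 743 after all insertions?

0

Insert 941: h=6, slot 6 empty → index 6.
Insert 323: h=4, slot 4 empty → index 4.
Insert 208: h=10, slot 10 empty → index 10.
Insert 358: h=6, slot 6 occupied → index 7.
Insert 746: h=9, slot 9 empty → index 9.
Insert 743: h=6, slots 6,7,10,4 occupied → index 0.
Table: [743, ∅, ∅, ∅, 323, ∅, 941, 358, ∅, 746, 208]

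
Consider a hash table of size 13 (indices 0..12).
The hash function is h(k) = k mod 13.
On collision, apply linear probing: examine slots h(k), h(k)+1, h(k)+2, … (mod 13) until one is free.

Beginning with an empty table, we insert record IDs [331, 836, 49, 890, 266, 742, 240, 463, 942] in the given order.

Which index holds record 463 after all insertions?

11

331: h=6 => slot 6
836: h=4 => slot 4
49: h=10 => slot 10
890: h=6, probe 6,7 => slot 7
266: h=6, probe 6,7,8 => slot 8
742: h=1 => slot 1
240: h=6, probe 6,7,8,9 => slot 9
463: h=8, probe 8,9,10,11 => slot 11
942: h=6, probe 6,7,8,9,10,11,12 => slot 12
Table: [—, 742, —, —, 836, —, 331, 890, 266, 240, 49, 463, 942]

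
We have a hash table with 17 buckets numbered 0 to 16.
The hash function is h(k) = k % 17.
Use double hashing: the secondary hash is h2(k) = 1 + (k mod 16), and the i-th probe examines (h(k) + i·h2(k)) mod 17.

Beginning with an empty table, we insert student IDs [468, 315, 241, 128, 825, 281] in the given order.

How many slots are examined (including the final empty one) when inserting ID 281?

3

Insert 468: h=9, slot 9 empty -> index 9.
Insert 315: h=9, h2=12, slot 9 occupied -> index 4.
Insert 241: h=3, slot 3 empty -> index 3.
Insert 128: h=9, h2=1, slot 9 occupied -> index 10.
Insert 825: h=9, h2=10, slot 9 occupied -> index 2.
Insert 281: h=9, h2=10, slots 9,2 occupied -> index 12.
Table: [., ., 825, 241, 315, ., ., ., ., 468, 128, ., 281, ., ., ., .]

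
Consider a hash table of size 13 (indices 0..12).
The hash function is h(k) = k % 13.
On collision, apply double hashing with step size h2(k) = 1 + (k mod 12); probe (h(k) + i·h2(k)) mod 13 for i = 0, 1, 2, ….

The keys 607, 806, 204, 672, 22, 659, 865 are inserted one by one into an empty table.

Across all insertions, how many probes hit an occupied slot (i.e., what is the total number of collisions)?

9

Insert 607: h=9, slot 9 empty → index 9.
Insert 806: h=0, slot 0 empty → index 0.
Insert 204: h=9, h2=1, slot 9 occupied → index 10.
Insert 672: h=9, h2=1, slots 9,10 occupied → index 11.
Insert 22: h=9, h2=11, slot 9 occupied → index 7.
Insert 659: h=9, h2=12, slot 9 occupied → index 8.
Insert 865: h=7, h2=2, slots 7,9,11,0 occupied → index 2.
Table: [806, -, 865, -, -, -, -, 22, 659, 607, 204, 672, -]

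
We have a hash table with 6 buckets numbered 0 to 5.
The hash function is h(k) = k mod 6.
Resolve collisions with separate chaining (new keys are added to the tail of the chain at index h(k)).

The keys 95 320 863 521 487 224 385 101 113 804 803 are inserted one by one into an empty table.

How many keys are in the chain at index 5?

6

95 -> bucket 5
320 -> bucket 2
863 -> bucket 5 (collision)
521 -> bucket 5 (collision)
487 -> bucket 1
224 -> bucket 2 (collision)
385 -> bucket 1 (collision)
101 -> bucket 5 (collision)
113 -> bucket 5 (collision)
804 -> bucket 0
803 -> bucket 5 (collision)
Final buckets:
0: 804
1: 487 -> 385
2: 320 -> 224
3: ∅
4: ∅
5: 95 -> 863 -> 521 -> 101 -> 113 -> 803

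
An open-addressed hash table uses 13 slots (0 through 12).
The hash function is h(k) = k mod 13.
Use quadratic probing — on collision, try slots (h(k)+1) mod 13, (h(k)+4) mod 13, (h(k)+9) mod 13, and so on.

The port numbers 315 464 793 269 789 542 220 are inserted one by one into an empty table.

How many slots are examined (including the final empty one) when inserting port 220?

4

315: h=3 → slot 3
464: h=9 → slot 9
793: h=0 → slot 0
269: h=9, probe 9,10 → slot 10
789: h=9, probe 9,10,0,5 → slot 5
542: h=9, probe 9,10,0,5,12 → slot 12
220: h=12, probe 12,0,3,8 → slot 8
Table: [793, ∅, ∅, 315, ∅, 789, ∅, ∅, 220, 464, 269, ∅, 542]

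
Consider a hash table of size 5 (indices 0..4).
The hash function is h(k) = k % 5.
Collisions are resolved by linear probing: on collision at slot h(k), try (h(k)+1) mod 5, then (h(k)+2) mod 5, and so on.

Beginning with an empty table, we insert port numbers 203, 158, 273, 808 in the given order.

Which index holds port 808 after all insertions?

203: h=3 → slot 3
158: h=3, probe 3,4 → slot 4
273: h=3, probe 3,4,0 → slot 0
808: h=3, probe 3,4,0,1 → slot 1
Table: [273, 808, ., 203, 158]

1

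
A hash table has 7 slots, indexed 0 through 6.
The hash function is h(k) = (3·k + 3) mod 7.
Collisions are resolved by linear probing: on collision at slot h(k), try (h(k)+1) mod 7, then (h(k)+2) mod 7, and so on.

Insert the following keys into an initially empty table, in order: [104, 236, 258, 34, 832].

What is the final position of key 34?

Insert 104: h=0, slot 0 empty → index 0.
Insert 236: h=4, slot 4 empty → index 4.
Insert 258: h=0, slot 0 occupied → index 1.
Insert 34: h=0, slots 0,1 occupied → index 2.
Insert 832: h=0, slots 0,1,2 occupied → index 3.
Table: [104, 258, 34, 832, 236, —, —]

2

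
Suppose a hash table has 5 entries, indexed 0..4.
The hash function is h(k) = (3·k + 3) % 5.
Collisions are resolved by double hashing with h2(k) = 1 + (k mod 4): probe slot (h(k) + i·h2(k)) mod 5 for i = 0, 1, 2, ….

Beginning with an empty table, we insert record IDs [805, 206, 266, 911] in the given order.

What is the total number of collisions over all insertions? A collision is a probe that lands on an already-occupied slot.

2

805: h=3 → slot 3
206: h=1 → slot 1
266: h=1, h2=3, probe 1,4 → slot 4
911: h=1, h2=4, probe 1,0 → slot 0
Table: [911, 206, —, 805, 266]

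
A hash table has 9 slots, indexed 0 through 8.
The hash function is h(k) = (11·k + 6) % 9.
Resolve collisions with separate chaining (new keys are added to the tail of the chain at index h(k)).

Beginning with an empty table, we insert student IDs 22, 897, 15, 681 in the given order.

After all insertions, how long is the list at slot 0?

3

Insert 22: h=5, bucket 5 empty → new chain.
Insert 897: h=0, bucket 0 empty → new chain.
Insert 15: h=0, bucket 0 nonempty → append to chain.
Insert 681: h=0, bucket 0 nonempty → append to chain.
Final buckets:
0: 897 -> 15 -> 681
1: —
2: —
3: —
4: —
5: 22
6: —
7: —
8: —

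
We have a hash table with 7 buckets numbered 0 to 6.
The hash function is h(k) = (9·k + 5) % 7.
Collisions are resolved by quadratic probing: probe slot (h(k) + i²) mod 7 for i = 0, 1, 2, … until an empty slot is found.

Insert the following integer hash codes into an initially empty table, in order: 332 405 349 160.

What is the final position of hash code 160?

332 hashes to 4; slot 4 is free => place at 4.
405 hashes to 3; slot 3 is free => place at 3.
349 hashes to 3; 3,4 taken => place at 0.
160 hashes to 3; 3,4,0 taken => place at 5.
Table: [349, —, —, 405, 332, 160, —]

5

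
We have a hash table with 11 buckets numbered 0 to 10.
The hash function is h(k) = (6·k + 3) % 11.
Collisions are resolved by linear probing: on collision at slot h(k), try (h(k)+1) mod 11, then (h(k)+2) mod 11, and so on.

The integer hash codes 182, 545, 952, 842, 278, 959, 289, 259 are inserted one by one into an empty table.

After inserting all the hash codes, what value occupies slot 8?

952

Insert 182: h=6, slot 6 empty -> index 6.
Insert 545: h=6, slot 6 occupied -> index 7.
Insert 952: h=6, slots 6,7 occupied -> index 8.
Insert 842: h=6, slots 6,7,8 occupied -> index 9.
Insert 278: h=10, slot 10 empty -> index 10.
Insert 959: h=4, slot 4 empty -> index 4.
Insert 289: h=10, slot 10 occupied -> index 0.
Insert 259: h=6, slots 6,7,8,9,10,0 occupied -> index 1.
Table: [289, 259, ., ., 959, ., 182, 545, 952, 842, 278]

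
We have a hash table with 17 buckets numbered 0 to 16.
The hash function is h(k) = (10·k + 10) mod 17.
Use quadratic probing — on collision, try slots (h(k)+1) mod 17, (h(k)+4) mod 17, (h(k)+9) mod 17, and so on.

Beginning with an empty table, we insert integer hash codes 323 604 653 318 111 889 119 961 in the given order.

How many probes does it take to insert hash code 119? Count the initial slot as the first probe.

323 hashes to 10; slot 10 is free → place at 10.
604 hashes to 15; slot 15 is free → place at 15.
653 hashes to 12; slot 12 is free → place at 12.
318 hashes to 11; slot 11 is free → place at 11.
111 hashes to 15; 15 taken → place at 16.
889 hashes to 9; slot 9 is free → place at 9.
119 hashes to 10; 10,11 taken → place at 14.
961 hashes to 15; 15,16 taken → place at 2.
Table: [-, -, 961, -, -, -, -, -, -, 889, 323, 318, 653, -, 119, 604, 111]

3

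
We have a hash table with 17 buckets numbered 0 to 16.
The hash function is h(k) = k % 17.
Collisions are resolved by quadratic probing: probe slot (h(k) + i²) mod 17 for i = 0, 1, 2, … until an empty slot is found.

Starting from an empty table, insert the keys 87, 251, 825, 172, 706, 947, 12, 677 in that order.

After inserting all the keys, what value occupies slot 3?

87 hashes to 2; slot 2 is free -> place at 2.
251 hashes to 13; slot 13 is free -> place at 13.
825 hashes to 9; slot 9 is free -> place at 9.
172 hashes to 2; 2 taken -> place at 3.
706 hashes to 9; 9 taken -> place at 10.
947 hashes to 12; slot 12 is free -> place at 12.
12 hashes to 12; 12,13 taken -> place at 16.
677 hashes to 14; slot 14 is free -> place at 14.
Table: [∅, ∅, 87, 172, ∅, ∅, ∅, ∅, ∅, 825, 706, ∅, 947, 251, 677, ∅, 12]

172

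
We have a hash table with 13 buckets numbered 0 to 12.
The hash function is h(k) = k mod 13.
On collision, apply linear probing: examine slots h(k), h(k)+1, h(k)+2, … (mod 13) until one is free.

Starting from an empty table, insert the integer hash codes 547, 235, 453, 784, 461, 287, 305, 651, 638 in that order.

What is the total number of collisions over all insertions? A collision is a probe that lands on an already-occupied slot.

15

547 hashes to 1; slot 1 is free => place at 1.
235 hashes to 1; 1 taken => place at 2.
453 hashes to 11; slot 11 is free => place at 11.
784 hashes to 4; slot 4 is free => place at 4.
461 hashes to 6; slot 6 is free => place at 6.
287 hashes to 1; 1,2 taken => place at 3.
305 hashes to 6; 6 taken => place at 7.
651 hashes to 1; 1,2,3,4 taken => place at 5.
638 hashes to 1; 1,2,3,4,5,6,7 taken => place at 8.
Table: [., 547, 235, 287, 784, 651, 461, 305, 638, ., ., 453, .]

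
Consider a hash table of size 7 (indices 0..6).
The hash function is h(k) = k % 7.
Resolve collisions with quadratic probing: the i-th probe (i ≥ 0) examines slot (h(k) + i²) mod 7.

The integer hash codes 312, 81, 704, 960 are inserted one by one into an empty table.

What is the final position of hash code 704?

312 hashes to 4; slot 4 is free → place at 4.
81 hashes to 4; 4 taken → place at 5.
704 hashes to 4; 4,5 taken → place at 1.
960 hashes to 1; 1 taken → place at 2.
Table: [-, 704, 960, -, 312, 81, -]

1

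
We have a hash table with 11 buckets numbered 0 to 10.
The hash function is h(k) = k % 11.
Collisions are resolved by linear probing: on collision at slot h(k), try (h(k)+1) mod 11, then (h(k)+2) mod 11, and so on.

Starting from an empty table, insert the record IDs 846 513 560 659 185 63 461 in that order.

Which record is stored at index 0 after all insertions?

560

Insert 846: h=10, slot 10 empty -> index 10.
Insert 513: h=7, slot 7 empty -> index 7.
Insert 560: h=10, slot 10 occupied -> index 0.
Insert 659: h=10, slots 10,0 occupied -> index 1.
Insert 185: h=9, slot 9 empty -> index 9.
Insert 63: h=8, slot 8 empty -> index 8.
Insert 461: h=10, slots 10,0,1 occupied -> index 2.
Table: [560, 659, 461, _, _, _, _, 513, 63, 185, 846]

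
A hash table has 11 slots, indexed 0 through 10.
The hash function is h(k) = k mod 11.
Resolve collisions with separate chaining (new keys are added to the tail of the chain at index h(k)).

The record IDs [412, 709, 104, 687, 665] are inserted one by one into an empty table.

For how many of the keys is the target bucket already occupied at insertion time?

Insert 412: h=5, bucket 5 empty -> new chain.
Insert 709: h=5, bucket 5 nonempty -> append to chain.
Insert 104: h=5, bucket 5 nonempty -> append to chain.
Insert 687: h=5, bucket 5 nonempty -> append to chain.
Insert 665: h=5, bucket 5 nonempty -> append to chain.
Final buckets:
0: -
1: -
2: -
3: -
4: -
5: 412 -> 709 -> 104 -> 687 -> 665
6: -
7: -
8: -
9: -
10: -

4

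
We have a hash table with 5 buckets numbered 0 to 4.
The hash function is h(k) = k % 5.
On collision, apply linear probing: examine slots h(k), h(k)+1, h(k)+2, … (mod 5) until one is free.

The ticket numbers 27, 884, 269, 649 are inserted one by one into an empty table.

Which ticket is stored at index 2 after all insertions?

27

Insert 27: h=2, slot 2 empty => index 2.
Insert 884: h=4, slot 4 empty => index 4.
Insert 269: h=4, slot 4 occupied => index 0.
Insert 649: h=4, slots 4,0 occupied => index 1.
Table: [269, 649, 27, —, 884]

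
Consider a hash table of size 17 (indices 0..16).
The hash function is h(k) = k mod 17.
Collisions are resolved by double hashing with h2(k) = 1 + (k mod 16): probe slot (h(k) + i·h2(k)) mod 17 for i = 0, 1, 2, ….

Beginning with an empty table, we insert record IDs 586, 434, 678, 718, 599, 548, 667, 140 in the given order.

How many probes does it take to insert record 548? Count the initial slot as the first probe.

3

586 hashes to 8; slot 8 is free -> place at 8.
434 hashes to 9; slot 9 is free -> place at 9.
678 hashes to 15; slot 15 is free -> place at 15.
718 hashes to 4; slot 4 is free -> place at 4.
599 hashes to 4, h2=8; 4 taken -> place at 12.
548 hashes to 4, h2=5; 4,9 taken -> place at 14.
667 hashes to 4, h2=12; 4 taken -> place at 16.
140 hashes to 4, h2=13; 4 taken -> place at 0.
Table: [140, —, —, —, 718, —, —, —, 586, 434, —, —, 599, —, 548, 678, 667]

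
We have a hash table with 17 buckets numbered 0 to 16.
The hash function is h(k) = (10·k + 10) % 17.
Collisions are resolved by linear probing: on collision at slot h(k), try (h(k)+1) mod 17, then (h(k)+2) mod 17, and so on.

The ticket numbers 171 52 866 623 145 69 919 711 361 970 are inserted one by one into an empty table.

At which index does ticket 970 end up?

Insert 171: h=3, slot 3 empty -> index 3.
Insert 52: h=3, slot 3 occupied -> index 4.
Insert 866: h=0, slot 0 empty -> index 0.
Insert 623: h=1, slot 1 empty -> index 1.
Insert 145: h=15, slot 15 empty -> index 15.
Insert 69: h=3, slots 3,4 occupied -> index 5.
Insert 919: h=3, slots 3,4,5 occupied -> index 6.
Insert 711: h=14, slot 14 empty -> index 14.
Insert 361: h=16, slot 16 empty -> index 16.
Insert 970: h=3, slots 3,4,5,6 occupied -> index 7.
Table: [866, 623, -, 171, 52, 69, 919, 970, -, -, -, -, -, -, 711, 145, 361]

7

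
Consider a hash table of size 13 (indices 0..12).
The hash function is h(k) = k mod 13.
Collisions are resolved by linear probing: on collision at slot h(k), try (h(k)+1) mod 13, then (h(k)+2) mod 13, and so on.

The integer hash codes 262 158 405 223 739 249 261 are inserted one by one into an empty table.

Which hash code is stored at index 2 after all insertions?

262

262 hashes to 2; slot 2 is free => place at 2.
158 hashes to 2; 2 taken => place at 3.
405 hashes to 2; 2,3 taken => place at 4.
223 hashes to 2; 2,3,4 taken => place at 5.
739 hashes to 11; slot 11 is free => place at 11.
249 hashes to 2; 2,3,4,5 taken => place at 6.
261 hashes to 1; slot 1 is free => place at 1.
Table: [-, 261, 262, 158, 405, 223, 249, -, -, -, -, 739, -]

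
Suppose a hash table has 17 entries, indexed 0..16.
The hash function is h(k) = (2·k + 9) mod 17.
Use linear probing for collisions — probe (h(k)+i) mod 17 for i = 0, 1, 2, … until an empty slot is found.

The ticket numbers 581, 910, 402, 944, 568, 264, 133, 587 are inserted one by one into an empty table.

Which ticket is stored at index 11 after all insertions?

944

581: h=15 => slot 15
910: h=10 => slot 10
402: h=14 => slot 14
944: h=10, probe 10,11 => slot 11
568: h=6 => slot 6
264: h=10, probe 10,11,12 => slot 12
133: h=3 => slot 3
587: h=10, probe 10,11,12,13 => slot 13
Table: [-, -, -, 133, -, -, 568, -, -, -, 910, 944, 264, 587, 402, 581, -]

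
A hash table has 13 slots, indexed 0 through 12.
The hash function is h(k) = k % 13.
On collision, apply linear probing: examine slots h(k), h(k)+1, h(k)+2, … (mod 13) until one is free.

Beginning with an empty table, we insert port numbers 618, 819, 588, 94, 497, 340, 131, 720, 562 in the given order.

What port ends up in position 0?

618 hashes to 7; slot 7 is free -> place at 7.
819 hashes to 0; slot 0 is free -> place at 0.
588 hashes to 3; slot 3 is free -> place at 3.
94 hashes to 3; 3 taken -> place at 4.
497 hashes to 3; 3,4 taken -> place at 5.
340 hashes to 2; slot 2 is free -> place at 2.
131 hashes to 1; slot 1 is free -> place at 1.
720 hashes to 5; 5 taken -> place at 6.
562 hashes to 3; 3,4,5,6,7 taken -> place at 8.
Table: [819, 131, 340, 588, 94, 497, 720, 618, 562, ., ., ., .]

819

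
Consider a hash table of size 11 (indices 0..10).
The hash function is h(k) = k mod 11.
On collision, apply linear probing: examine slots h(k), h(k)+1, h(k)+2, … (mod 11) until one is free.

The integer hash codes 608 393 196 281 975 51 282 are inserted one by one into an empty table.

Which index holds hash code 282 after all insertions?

608: h=3 => slot 3
393: h=8 => slot 8
196: h=9 => slot 9
281: h=6 => slot 6
975: h=7 => slot 7
51: h=7, probe 7,8,9,10 => slot 10
282: h=7, probe 7,8,9,10,0 => slot 0
Table: [282, ., ., 608, ., ., 281, 975, 393, 196, 51]

0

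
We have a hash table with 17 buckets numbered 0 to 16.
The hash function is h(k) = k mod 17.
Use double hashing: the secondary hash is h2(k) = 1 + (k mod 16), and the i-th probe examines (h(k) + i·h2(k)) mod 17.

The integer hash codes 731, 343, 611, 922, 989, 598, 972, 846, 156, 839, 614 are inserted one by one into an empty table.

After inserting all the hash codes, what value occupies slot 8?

731: h=0 => slot 0
343: h=3 => slot 3
611: h=16 => slot 16
922: h=4 => slot 4
989: h=3, h2=14, probe 3,0,14 => slot 14
598: h=3, h2=7, probe 3,10 => slot 10
972: h=3, h2=13, probe 3,16,12 => slot 12
846: h=13 => slot 13
156: h=3, h2=13, probe 3,16,12,8 => slot 8
839: h=6 => slot 6
614: h=2 => slot 2
Table: [731, -, 614, 343, 922, -, 839, -, 156, -, 598, -, 972, 846, 989, -, 611]

156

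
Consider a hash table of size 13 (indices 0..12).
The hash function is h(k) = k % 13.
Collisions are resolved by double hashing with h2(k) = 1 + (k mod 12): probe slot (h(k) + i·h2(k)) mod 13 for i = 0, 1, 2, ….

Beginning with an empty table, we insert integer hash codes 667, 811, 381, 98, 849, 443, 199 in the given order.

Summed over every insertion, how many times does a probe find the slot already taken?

5

Insert 667: h=4, slot 4 empty -> index 4.
Insert 811: h=5, slot 5 empty -> index 5.
Insert 381: h=4, h2=10, slot 4 occupied -> index 1.
Insert 98: h=7, slot 7 empty -> index 7.
Insert 849: h=4, h2=10, slots 4,1 occupied -> index 11.
Insert 443: h=1, h2=12, slot 1 occupied -> index 0.
Insert 199: h=4, h2=8, slot 4 occupied -> index 12.
Table: [443, 381, —, —, 667, 811, —, 98, —, —, —, 849, 199]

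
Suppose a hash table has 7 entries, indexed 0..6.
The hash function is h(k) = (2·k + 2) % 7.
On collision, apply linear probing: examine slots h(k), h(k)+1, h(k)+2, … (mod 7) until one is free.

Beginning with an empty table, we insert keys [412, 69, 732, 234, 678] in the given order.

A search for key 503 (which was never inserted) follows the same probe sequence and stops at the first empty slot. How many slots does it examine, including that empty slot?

Insert 412: h=0, slot 0 empty -> index 0.
Insert 69: h=0, slot 0 occupied -> index 1.
Insert 732: h=3, slot 3 empty -> index 3.
Insert 234: h=1, slot 1 occupied -> index 2.
Insert 678: h=0, slots 0,1,2,3 occupied -> index 4.
Table: [412, 69, 234, 732, 678, _, _]
Lookup 503: h=0, probe 0,1,2,3,4,5 → slot 5 empty, not found.

6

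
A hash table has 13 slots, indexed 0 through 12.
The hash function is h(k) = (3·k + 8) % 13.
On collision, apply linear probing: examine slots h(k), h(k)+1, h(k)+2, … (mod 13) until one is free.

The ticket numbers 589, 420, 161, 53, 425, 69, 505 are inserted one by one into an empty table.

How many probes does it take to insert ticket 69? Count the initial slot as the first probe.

589: h=7 → slot 7
420: h=7, probe 7,8 → slot 8
161: h=10 → slot 10
53: h=11 → slot 11
425: h=9 → slot 9
69: h=7, probe 7,8,9,10,11,12 → slot 12
505: h=2 → slot 2
Table: [_, _, 505, _, _, _, _, 589, 420, 425, 161, 53, 69]

6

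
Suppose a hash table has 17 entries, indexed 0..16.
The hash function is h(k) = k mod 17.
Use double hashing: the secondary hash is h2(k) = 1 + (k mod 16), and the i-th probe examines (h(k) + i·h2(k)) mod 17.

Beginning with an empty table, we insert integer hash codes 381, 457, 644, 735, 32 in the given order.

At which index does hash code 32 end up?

16

381: h=7 → slot 7
457: h=15 → slot 15
644: h=15, h2=5, probe 15,3 → slot 3
735: h=4 → slot 4
32: h=15, h2=1, probe 15,16 → slot 16
Table: [_, _, _, 644, 735, _, _, 381, _, _, _, _, _, _, _, 457, 32]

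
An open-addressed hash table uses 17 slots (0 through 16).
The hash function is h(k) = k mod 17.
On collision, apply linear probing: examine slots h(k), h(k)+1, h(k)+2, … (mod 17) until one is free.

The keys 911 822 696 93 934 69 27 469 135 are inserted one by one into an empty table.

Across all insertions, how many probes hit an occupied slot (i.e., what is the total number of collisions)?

911 hashes to 10; slot 10 is free => place at 10.
822 hashes to 6; slot 6 is free => place at 6.
696 hashes to 16; slot 16 is free => place at 16.
93 hashes to 8; slot 8 is free => place at 8.
934 hashes to 16; 16 taken => place at 0.
69 hashes to 1; slot 1 is free => place at 1.
27 hashes to 10; 10 taken => place at 11.
469 hashes to 10; 10,11 taken => place at 12.
135 hashes to 16; 16,0,1 taken => place at 2.
Table: [934, 69, 135, —, —, —, 822, —, 93, —, 911, 27, 469, —, —, —, 696]

7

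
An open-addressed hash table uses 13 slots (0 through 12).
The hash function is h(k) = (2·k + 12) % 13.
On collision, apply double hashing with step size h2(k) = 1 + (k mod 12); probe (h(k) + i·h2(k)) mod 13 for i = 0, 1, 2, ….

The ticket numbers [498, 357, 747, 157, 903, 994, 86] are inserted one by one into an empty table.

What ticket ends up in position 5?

498: h=7 -> slot 7
357: h=11 -> slot 11
747: h=11, h2=4, probe 11,2 -> slot 2
157: h=1 -> slot 1
903: h=11, h2=4, probe 11,2,6 -> slot 6
994: h=11, h2=11, probe 11,9 -> slot 9
86: h=2, h2=3, probe 2,5 -> slot 5
Table: [-, 157, 747, -, -, 86, 903, 498, -, 994, -, 357, -]

86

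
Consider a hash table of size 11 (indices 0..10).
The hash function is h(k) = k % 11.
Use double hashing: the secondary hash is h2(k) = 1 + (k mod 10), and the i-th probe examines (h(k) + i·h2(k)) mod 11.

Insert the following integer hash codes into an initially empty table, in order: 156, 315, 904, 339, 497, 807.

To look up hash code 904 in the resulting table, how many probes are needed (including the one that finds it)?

3

156: h=2 -> slot 2
315: h=7 -> slot 7
904: h=2, h2=5, probe 2,7,1 -> slot 1
339: h=9 -> slot 9
497: h=2, h2=8, probe 2,10 -> slot 10
807: h=4 -> slot 4
Table: [_, 904, 156, _, 807, _, _, 315, _, 339, 497]
Lookup 904: h=2, h2=5, probe 2,7,1 → found at 1.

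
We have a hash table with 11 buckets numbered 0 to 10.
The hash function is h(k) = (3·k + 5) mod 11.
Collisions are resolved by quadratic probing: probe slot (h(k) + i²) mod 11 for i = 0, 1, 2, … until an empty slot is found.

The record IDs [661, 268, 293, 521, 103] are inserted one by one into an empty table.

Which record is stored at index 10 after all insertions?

103

Insert 661: h=8, slot 8 empty → index 8.
Insert 268: h=6, slot 6 empty → index 6.
Insert 293: h=4, slot 4 empty → index 4.
Insert 521: h=6, slot 6 occupied → index 7.
Insert 103: h=6, slots 6,7 occupied → index 10.
Table: [—, —, —, —, 293, —, 268, 521, 661, —, 103]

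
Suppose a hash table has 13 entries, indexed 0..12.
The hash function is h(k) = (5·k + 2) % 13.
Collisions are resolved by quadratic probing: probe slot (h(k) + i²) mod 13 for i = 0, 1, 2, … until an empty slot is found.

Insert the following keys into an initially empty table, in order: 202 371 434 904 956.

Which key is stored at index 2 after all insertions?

904

Insert 202: h=11, slot 11 empty -> index 11.
Insert 371: h=11, slot 11 occupied -> index 12.
Insert 434: h=1, slot 1 empty -> index 1.
Insert 904: h=11, slots 11,12 occupied -> index 2.
Insert 956: h=11, slots 11,12,2 occupied -> index 7.
Table: [_, 434, 904, _, _, _, _, 956, _, _, _, 202, 371]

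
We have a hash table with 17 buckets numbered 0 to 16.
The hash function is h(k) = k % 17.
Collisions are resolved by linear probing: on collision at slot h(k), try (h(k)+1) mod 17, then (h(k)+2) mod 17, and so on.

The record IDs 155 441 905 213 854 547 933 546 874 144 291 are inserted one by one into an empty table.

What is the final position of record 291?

10

155 hashes to 2; slot 2 is free → place at 2.
441 hashes to 16; slot 16 is free → place at 16.
905 hashes to 4; slot 4 is free → place at 4.
213 hashes to 9; slot 9 is free → place at 9.
854 hashes to 4; 4 taken → place at 5.
547 hashes to 3; slot 3 is free → place at 3.
933 hashes to 15; slot 15 is free → place at 15.
546 hashes to 2; 2,3,4,5 taken → place at 6.
874 hashes to 7; slot 7 is free → place at 7.
144 hashes to 8; slot 8 is free → place at 8.
291 hashes to 2; 2,3,4,5,6,7,8,9 taken → place at 10.
Table: [—, —, 155, 547, 905, 854, 546, 874, 144, 213, 291, —, —, —, —, 933, 441]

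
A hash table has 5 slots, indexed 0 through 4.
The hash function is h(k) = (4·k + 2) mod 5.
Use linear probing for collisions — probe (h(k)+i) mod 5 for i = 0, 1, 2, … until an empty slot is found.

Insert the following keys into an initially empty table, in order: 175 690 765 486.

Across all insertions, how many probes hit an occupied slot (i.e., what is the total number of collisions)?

3

175 hashes to 2; slot 2 is free -> place at 2.
690 hashes to 2; 2 taken -> place at 3.
765 hashes to 2; 2,3 taken -> place at 4.
486 hashes to 1; slot 1 is free -> place at 1.
Table: [., 486, 175, 690, 765]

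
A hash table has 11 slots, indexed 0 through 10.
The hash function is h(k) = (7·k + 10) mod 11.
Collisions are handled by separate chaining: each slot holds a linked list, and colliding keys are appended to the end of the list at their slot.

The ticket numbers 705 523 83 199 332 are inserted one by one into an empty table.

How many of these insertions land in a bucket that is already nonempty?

Insert 705: h=6, bucket 6 empty → new chain.
Insert 523: h=8, bucket 8 empty → new chain.
Insert 83: h=8, bucket 8 nonempty → append to chain.
Insert 199: h=6, bucket 6 nonempty → append to chain.
Insert 332: h=2, bucket 2 empty → new chain.
Final buckets:
0: -
1: -
2: 332
3: -
4: -
5: -
6: 705 -> 199
7: -
8: 523 -> 83
9: -
10: -

2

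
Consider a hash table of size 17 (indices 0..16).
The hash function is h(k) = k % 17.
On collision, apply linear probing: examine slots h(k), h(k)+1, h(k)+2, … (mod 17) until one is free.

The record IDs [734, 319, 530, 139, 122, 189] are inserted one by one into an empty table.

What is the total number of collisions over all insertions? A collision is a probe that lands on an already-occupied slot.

734: h=3 => slot 3
319: h=13 => slot 13
530: h=3, probe 3,4 => slot 4
139: h=3, probe 3,4,5 => slot 5
122: h=3, probe 3,4,5,6 => slot 6
189: h=2 => slot 2
Table: [_, _, 189, 734, 530, 139, 122, _, _, _, _, _, _, 319, _, _, _]

6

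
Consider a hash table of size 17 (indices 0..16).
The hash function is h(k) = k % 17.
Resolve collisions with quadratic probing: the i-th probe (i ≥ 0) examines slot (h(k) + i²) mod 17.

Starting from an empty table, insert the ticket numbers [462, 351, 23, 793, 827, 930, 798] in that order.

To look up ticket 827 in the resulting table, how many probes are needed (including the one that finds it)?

3

462 hashes to 3; slot 3 is free -> place at 3.
351 hashes to 11; slot 11 is free -> place at 11.
23 hashes to 6; slot 6 is free -> place at 6.
793 hashes to 11; 11 taken -> place at 12.
827 hashes to 11; 11,12 taken -> place at 15.
930 hashes to 12; 12 taken -> place at 13.
798 hashes to 16; slot 16 is free -> place at 16.
Table: [_, _, _, 462, _, _, 23, _, _, _, _, 351, 793, 930, _, 827, 798]
Lookup 827: h=11, probe 11,12,15 → found at 15.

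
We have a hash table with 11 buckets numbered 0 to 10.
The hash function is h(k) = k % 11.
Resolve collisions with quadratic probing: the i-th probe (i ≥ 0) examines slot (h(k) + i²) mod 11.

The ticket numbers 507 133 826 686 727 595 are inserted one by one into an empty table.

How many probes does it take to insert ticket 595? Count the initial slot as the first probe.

5

Insert 507: h=1, slot 1 empty -> index 1.
Insert 133: h=1, slot 1 occupied -> index 2.
Insert 826: h=1, slots 1,2 occupied -> index 5.
Insert 686: h=4, slot 4 empty -> index 4.
Insert 727: h=1, slots 1,2,5 occupied -> index 10.
Insert 595: h=1, slots 1,2,5,10 occupied -> index 6.
Table: [-, 507, 133, -, 686, 826, 595, -, -, -, 727]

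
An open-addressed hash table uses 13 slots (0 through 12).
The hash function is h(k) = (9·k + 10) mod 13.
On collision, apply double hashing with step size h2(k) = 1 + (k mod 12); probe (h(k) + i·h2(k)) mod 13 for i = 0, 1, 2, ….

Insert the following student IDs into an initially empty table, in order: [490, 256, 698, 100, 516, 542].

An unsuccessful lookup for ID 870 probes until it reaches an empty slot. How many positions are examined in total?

2

490: h=0 → slot 0
256: h=0, h2=5, probe 0,5 → slot 5
698: h=0, h2=3, probe 0,3 → slot 3
100: h=0, h2=5, probe 0,5,10 → slot 10
516: h=0, h2=1, probe 0,1 → slot 1
542: h=0, h2=3, probe 0,3,6 → slot 6
Table: [490, 516, ., 698, ., 256, 542, ., ., ., 100, ., .]
Lookup 870: h=1, h2=7, probe 1,8 → slot 8 empty, not found.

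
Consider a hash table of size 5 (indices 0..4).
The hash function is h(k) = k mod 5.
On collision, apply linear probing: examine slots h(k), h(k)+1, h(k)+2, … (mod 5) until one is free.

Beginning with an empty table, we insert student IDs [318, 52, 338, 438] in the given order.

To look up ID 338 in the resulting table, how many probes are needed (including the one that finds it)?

2

318 hashes to 3; slot 3 is free → place at 3.
52 hashes to 2; slot 2 is free → place at 2.
338 hashes to 3; 3 taken → place at 4.
438 hashes to 3; 3,4 taken → place at 0.
Table: [438, -, 52, 318, 338]
Lookup 338: h=3, probe 3,4 → found at 4.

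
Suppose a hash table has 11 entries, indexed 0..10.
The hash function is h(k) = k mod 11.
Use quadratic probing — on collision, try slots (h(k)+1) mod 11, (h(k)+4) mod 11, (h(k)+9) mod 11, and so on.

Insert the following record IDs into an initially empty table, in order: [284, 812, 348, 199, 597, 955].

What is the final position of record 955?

Insert 284: h=9, slot 9 empty → index 9.
Insert 812: h=9, slot 9 occupied → index 10.
Insert 348: h=7, slot 7 empty → index 7.
Insert 199: h=1, slot 1 empty → index 1.
Insert 597: h=3, slot 3 empty → index 3.
Insert 955: h=9, slots 9,10 occupied → index 2.
Table: [∅, 199, 955, 597, ∅, ∅, ∅, 348, ∅, 284, 812]

2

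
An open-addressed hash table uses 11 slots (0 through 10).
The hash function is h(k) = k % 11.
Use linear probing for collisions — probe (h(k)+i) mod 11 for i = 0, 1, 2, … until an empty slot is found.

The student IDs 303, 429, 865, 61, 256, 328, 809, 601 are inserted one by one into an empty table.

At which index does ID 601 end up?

303 hashes to 6; slot 6 is free -> place at 6.
429 hashes to 0; slot 0 is free -> place at 0.
865 hashes to 7; slot 7 is free -> place at 7.
61 hashes to 6; 6,7 taken -> place at 8.
256 hashes to 3; slot 3 is free -> place at 3.
328 hashes to 9; slot 9 is free -> place at 9.
809 hashes to 6; 6,7,8,9 taken -> place at 10.
601 hashes to 7; 7,8,9,10,0 taken -> place at 1.
Table: [429, 601, _, 256, _, _, 303, 865, 61, 328, 809]

1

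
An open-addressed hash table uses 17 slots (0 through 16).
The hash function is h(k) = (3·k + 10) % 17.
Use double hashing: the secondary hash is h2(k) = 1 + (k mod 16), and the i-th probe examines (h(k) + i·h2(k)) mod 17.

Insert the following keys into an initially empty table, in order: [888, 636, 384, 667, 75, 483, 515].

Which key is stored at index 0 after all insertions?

667

888 hashes to 5; slot 5 is free -> place at 5.
636 hashes to 14; slot 14 is free -> place at 14.
384 hashes to 6; slot 6 is free -> place at 6.
667 hashes to 5, h2=12; 5 taken -> place at 0.
75 hashes to 14, h2=12; 14 taken -> place at 9.
483 hashes to 14, h2=4; 14 taken -> place at 1.
515 hashes to 8; slot 8 is free -> place at 8.
Table: [667, 483, ∅, ∅, ∅, 888, 384, ∅, 515, 75, ∅, ∅, ∅, ∅, 636, ∅, ∅]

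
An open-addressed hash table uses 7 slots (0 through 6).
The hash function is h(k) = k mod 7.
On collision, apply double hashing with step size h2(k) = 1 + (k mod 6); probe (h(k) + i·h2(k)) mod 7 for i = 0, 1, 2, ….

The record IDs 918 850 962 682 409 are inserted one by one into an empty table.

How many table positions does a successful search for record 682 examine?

918: h=1 -> slot 1
850: h=3 -> slot 3
962: h=3, h2=3, probe 3,6 -> slot 6
682: h=3, h2=5, probe 3,1,6,4 -> slot 4
409: h=3, h2=2, probe 3,5 -> slot 5
Table: [∅, 918, ∅, 850, 682, 409, 962]
Lookup 682: h=3, h2=5, probe 3,1,6,4 → found at 4.

4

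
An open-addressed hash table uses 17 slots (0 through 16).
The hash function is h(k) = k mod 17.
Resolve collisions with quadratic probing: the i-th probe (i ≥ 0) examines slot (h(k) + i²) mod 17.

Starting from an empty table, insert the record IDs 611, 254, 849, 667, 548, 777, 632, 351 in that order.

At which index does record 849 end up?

611: h=16 => slot 16
254: h=16, probe 16,0 => slot 0
849: h=16, probe 16,0,3 => slot 3
667: h=4 => slot 4
548: h=4, probe 4,5 => slot 5
777: h=12 => slot 12
632: h=3, probe 3,4,7 => slot 7
351: h=11 => slot 11
Table: [254, _, _, 849, 667, 548, _, 632, _, _, _, 351, 777, _, _, _, 611]

3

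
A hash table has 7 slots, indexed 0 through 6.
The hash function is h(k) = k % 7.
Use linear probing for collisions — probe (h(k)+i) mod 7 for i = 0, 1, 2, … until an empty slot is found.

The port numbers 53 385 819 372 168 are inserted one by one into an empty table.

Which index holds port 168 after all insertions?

3

Insert 53: h=4, slot 4 empty → index 4.
Insert 385: h=0, slot 0 empty → index 0.
Insert 819: h=0, slot 0 occupied → index 1.
Insert 372: h=1, slot 1 occupied → index 2.
Insert 168: h=0, slots 0,1,2 occupied → index 3.
Table: [385, 819, 372, 168, 53, ., .]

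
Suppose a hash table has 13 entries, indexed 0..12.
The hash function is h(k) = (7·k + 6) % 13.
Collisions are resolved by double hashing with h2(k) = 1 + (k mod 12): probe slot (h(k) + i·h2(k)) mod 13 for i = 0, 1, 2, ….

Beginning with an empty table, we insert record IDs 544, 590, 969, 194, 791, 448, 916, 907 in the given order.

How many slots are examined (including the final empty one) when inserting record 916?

544 hashes to 5; slot 5 is free → place at 5.
590 hashes to 2; slot 2 is free → place at 2.
969 hashes to 3; slot 3 is free → place at 3.
194 hashes to 12; slot 12 is free → place at 12.
791 hashes to 5, h2=12; 5 taken → place at 4.
448 hashes to 9; slot 9 is free → place at 9.
916 hashes to 9, h2=5; 9 taken → place at 1.
907 hashes to 11; slot 11 is free → place at 11.
Table: [-, 916, 590, 969, 791, 544, -, -, -, 448, -, 907, 194]

2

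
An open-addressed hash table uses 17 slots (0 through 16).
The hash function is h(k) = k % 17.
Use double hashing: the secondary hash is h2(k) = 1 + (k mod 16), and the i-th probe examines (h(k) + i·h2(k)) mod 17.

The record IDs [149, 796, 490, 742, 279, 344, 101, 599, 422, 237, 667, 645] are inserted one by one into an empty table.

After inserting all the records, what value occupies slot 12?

149: h=13 => slot 13
796: h=14 => slot 14
490: h=14, h2=11, probe 14,8 => slot 8
742: h=11 => slot 11
279: h=7 => slot 7
344: h=4 => slot 4
101: h=16 => slot 16
599: h=4, h2=8, probe 4,12 => slot 12
422: h=14, h2=7, probe 14,4,11,1 => slot 1
237: h=16, h2=14, probe 16,13,10 => slot 10
667: h=4, h2=12, probe 4,16,11,6 => slot 6
645: h=16, h2=6, probe 16,5 => slot 5
Table: [., 422, ., ., 344, 645, 667, 279, 490, ., 237, 742, 599, 149, 796, ., 101]

599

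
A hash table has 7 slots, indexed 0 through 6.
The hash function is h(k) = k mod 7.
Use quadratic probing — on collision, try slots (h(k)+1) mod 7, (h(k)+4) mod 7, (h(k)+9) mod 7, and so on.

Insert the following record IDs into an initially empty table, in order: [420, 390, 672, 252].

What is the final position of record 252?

420 hashes to 0; slot 0 is free => place at 0.
390 hashes to 5; slot 5 is free => place at 5.
672 hashes to 0; 0 taken => place at 1.
252 hashes to 0; 0,1 taken => place at 4.
Table: [420, 672, ., ., 252, 390, .]

4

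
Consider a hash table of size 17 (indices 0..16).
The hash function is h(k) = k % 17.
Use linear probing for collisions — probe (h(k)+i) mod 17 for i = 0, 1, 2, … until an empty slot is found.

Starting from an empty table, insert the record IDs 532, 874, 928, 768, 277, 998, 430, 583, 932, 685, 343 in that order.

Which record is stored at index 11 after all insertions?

685

532: h=5 => slot 5
874: h=7 => slot 7
928: h=10 => slot 10
768: h=3 => slot 3
277: h=5, probe 5,6 => slot 6
998: h=12 => slot 12
430: h=5, probe 5,6,7,8 => slot 8
583: h=5, probe 5,6,7,8,9 => slot 9
932: h=14 => slot 14
685: h=5, probe 5,6,7,8,9,10,11 => slot 11
343: h=3, probe 3,4 => slot 4
Table: [., ., ., 768, 343, 532, 277, 874, 430, 583, 928, 685, 998, ., 932, ., .]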